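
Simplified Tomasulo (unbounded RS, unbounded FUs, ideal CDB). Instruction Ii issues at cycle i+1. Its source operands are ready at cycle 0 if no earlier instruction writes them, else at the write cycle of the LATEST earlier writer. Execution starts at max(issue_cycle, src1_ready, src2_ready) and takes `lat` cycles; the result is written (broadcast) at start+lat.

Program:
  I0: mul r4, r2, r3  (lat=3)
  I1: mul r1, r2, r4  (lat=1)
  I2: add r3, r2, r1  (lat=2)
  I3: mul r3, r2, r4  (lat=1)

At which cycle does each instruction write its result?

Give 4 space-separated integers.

I0 mul r4: issue@1 deps=(None,None) exec_start@1 write@4
I1 mul r1: issue@2 deps=(None,0) exec_start@4 write@5
I2 add r3: issue@3 deps=(None,1) exec_start@5 write@7
I3 mul r3: issue@4 deps=(None,0) exec_start@4 write@5

Answer: 4 5 7 5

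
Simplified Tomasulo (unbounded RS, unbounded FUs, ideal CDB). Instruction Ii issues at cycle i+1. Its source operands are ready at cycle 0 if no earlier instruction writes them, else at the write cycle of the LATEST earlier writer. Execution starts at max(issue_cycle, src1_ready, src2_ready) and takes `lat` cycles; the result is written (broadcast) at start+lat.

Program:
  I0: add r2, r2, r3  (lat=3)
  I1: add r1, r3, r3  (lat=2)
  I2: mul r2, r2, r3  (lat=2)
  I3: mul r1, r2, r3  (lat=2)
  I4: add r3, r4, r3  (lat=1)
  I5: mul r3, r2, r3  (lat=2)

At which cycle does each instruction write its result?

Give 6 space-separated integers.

I0 add r2: issue@1 deps=(None,None) exec_start@1 write@4
I1 add r1: issue@2 deps=(None,None) exec_start@2 write@4
I2 mul r2: issue@3 deps=(0,None) exec_start@4 write@6
I3 mul r1: issue@4 deps=(2,None) exec_start@6 write@8
I4 add r3: issue@5 deps=(None,None) exec_start@5 write@6
I5 mul r3: issue@6 deps=(2,4) exec_start@6 write@8

Answer: 4 4 6 8 6 8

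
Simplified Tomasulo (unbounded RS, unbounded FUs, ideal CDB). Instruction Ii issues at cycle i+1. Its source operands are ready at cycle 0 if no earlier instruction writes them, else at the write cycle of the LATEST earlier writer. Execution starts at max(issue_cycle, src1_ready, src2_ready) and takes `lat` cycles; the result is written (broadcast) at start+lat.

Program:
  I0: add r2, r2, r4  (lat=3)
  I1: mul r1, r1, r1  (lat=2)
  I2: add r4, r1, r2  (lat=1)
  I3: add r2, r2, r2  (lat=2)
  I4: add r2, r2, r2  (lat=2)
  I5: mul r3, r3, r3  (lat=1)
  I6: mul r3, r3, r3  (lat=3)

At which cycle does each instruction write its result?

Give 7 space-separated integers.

I0 add r2: issue@1 deps=(None,None) exec_start@1 write@4
I1 mul r1: issue@2 deps=(None,None) exec_start@2 write@4
I2 add r4: issue@3 deps=(1,0) exec_start@4 write@5
I3 add r2: issue@4 deps=(0,0) exec_start@4 write@6
I4 add r2: issue@5 deps=(3,3) exec_start@6 write@8
I5 mul r3: issue@6 deps=(None,None) exec_start@6 write@7
I6 mul r3: issue@7 deps=(5,5) exec_start@7 write@10

Answer: 4 4 5 6 8 7 10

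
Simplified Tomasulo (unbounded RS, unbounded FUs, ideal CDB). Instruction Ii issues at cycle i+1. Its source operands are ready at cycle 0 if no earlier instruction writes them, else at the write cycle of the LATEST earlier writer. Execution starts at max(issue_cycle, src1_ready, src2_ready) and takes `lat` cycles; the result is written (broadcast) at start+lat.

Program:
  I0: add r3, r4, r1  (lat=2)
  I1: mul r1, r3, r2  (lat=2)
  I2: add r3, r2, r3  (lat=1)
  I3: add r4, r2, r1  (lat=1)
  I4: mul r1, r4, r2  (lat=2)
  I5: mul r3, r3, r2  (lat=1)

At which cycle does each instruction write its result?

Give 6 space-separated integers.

I0 add r3: issue@1 deps=(None,None) exec_start@1 write@3
I1 mul r1: issue@2 deps=(0,None) exec_start@3 write@5
I2 add r3: issue@3 deps=(None,0) exec_start@3 write@4
I3 add r4: issue@4 deps=(None,1) exec_start@5 write@6
I4 mul r1: issue@5 deps=(3,None) exec_start@6 write@8
I5 mul r3: issue@6 deps=(2,None) exec_start@6 write@7

Answer: 3 5 4 6 8 7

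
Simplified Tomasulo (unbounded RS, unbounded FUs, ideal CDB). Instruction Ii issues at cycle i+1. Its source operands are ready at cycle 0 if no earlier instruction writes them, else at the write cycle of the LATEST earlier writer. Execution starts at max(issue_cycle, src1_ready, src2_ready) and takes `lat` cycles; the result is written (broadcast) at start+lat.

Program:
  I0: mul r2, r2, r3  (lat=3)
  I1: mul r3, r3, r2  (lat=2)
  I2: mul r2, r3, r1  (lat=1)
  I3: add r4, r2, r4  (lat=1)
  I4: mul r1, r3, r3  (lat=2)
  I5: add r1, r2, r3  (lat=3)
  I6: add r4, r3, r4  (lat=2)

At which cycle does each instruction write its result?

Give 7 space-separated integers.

I0 mul r2: issue@1 deps=(None,None) exec_start@1 write@4
I1 mul r3: issue@2 deps=(None,0) exec_start@4 write@6
I2 mul r2: issue@3 deps=(1,None) exec_start@6 write@7
I3 add r4: issue@4 deps=(2,None) exec_start@7 write@8
I4 mul r1: issue@5 deps=(1,1) exec_start@6 write@8
I5 add r1: issue@6 deps=(2,1) exec_start@7 write@10
I6 add r4: issue@7 deps=(1,3) exec_start@8 write@10

Answer: 4 6 7 8 8 10 10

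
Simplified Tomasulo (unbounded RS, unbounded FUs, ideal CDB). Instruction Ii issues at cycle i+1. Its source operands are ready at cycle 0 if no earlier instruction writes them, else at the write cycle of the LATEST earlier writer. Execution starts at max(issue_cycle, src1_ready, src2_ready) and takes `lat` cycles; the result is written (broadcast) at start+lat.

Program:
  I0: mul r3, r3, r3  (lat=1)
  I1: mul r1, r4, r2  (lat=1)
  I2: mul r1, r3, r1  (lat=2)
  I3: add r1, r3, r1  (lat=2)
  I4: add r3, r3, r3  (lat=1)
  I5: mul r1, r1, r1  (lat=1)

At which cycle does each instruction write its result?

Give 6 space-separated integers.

Answer: 2 3 5 7 6 8

Derivation:
I0 mul r3: issue@1 deps=(None,None) exec_start@1 write@2
I1 mul r1: issue@2 deps=(None,None) exec_start@2 write@3
I2 mul r1: issue@3 deps=(0,1) exec_start@3 write@5
I3 add r1: issue@4 deps=(0,2) exec_start@5 write@7
I4 add r3: issue@5 deps=(0,0) exec_start@5 write@6
I5 mul r1: issue@6 deps=(3,3) exec_start@7 write@8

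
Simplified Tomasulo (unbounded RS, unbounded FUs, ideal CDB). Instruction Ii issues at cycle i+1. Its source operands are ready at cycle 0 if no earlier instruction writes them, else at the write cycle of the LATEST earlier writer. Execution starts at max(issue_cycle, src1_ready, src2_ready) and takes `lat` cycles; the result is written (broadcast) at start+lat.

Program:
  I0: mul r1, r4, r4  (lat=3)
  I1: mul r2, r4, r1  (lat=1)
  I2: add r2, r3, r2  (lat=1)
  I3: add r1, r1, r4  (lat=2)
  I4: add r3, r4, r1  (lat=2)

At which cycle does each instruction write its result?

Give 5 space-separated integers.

I0 mul r1: issue@1 deps=(None,None) exec_start@1 write@4
I1 mul r2: issue@2 deps=(None,0) exec_start@4 write@5
I2 add r2: issue@3 deps=(None,1) exec_start@5 write@6
I3 add r1: issue@4 deps=(0,None) exec_start@4 write@6
I4 add r3: issue@5 deps=(None,3) exec_start@6 write@8

Answer: 4 5 6 6 8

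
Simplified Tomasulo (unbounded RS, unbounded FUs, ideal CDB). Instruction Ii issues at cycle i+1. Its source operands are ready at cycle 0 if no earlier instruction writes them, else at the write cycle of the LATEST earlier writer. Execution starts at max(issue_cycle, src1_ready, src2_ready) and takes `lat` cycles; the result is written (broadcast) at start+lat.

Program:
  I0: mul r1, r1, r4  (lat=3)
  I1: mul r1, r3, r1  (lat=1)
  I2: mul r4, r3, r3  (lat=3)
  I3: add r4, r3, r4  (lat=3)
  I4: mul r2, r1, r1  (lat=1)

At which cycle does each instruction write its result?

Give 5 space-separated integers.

Answer: 4 5 6 9 6

Derivation:
I0 mul r1: issue@1 deps=(None,None) exec_start@1 write@4
I1 mul r1: issue@2 deps=(None,0) exec_start@4 write@5
I2 mul r4: issue@3 deps=(None,None) exec_start@3 write@6
I3 add r4: issue@4 deps=(None,2) exec_start@6 write@9
I4 mul r2: issue@5 deps=(1,1) exec_start@5 write@6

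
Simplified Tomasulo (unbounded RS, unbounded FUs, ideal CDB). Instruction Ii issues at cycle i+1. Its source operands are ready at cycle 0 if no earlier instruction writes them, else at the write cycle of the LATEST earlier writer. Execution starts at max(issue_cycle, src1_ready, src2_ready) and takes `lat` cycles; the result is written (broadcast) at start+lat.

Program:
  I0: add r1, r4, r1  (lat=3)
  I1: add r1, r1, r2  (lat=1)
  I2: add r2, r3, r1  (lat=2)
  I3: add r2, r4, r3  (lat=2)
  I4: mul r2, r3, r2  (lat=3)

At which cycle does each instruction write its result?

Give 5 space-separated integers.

Answer: 4 5 7 6 9

Derivation:
I0 add r1: issue@1 deps=(None,None) exec_start@1 write@4
I1 add r1: issue@2 deps=(0,None) exec_start@4 write@5
I2 add r2: issue@3 deps=(None,1) exec_start@5 write@7
I3 add r2: issue@4 deps=(None,None) exec_start@4 write@6
I4 mul r2: issue@5 deps=(None,3) exec_start@6 write@9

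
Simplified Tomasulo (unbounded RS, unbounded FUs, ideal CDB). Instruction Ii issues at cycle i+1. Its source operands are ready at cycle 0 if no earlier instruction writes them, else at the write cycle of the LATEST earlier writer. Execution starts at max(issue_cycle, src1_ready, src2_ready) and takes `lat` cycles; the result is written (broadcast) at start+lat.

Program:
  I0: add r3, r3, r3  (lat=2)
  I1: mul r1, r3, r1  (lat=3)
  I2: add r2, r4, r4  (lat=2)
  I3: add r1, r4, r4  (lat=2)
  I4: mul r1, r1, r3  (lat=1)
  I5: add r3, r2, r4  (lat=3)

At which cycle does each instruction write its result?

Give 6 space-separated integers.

Answer: 3 6 5 6 7 9

Derivation:
I0 add r3: issue@1 deps=(None,None) exec_start@1 write@3
I1 mul r1: issue@2 deps=(0,None) exec_start@3 write@6
I2 add r2: issue@3 deps=(None,None) exec_start@3 write@5
I3 add r1: issue@4 deps=(None,None) exec_start@4 write@6
I4 mul r1: issue@5 deps=(3,0) exec_start@6 write@7
I5 add r3: issue@6 deps=(2,None) exec_start@6 write@9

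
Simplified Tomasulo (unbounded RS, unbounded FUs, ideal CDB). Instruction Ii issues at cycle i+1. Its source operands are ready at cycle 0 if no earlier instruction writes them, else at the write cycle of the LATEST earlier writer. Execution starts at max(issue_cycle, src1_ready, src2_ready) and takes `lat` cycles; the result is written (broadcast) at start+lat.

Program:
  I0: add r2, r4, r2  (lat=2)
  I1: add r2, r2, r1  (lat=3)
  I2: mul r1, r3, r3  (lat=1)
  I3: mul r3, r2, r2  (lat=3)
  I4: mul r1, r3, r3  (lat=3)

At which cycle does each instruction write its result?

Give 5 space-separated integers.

Answer: 3 6 4 9 12

Derivation:
I0 add r2: issue@1 deps=(None,None) exec_start@1 write@3
I1 add r2: issue@2 deps=(0,None) exec_start@3 write@6
I2 mul r1: issue@3 deps=(None,None) exec_start@3 write@4
I3 mul r3: issue@4 deps=(1,1) exec_start@6 write@9
I4 mul r1: issue@5 deps=(3,3) exec_start@9 write@12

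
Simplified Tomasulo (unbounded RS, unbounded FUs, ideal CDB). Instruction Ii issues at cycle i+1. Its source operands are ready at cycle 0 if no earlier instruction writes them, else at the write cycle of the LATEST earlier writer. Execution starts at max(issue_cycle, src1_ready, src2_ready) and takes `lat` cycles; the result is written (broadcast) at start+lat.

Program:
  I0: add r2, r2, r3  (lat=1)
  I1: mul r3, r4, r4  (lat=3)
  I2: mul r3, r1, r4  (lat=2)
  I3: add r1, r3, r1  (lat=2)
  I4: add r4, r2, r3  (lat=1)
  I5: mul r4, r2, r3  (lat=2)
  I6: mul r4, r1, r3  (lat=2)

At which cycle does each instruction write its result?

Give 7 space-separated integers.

I0 add r2: issue@1 deps=(None,None) exec_start@1 write@2
I1 mul r3: issue@2 deps=(None,None) exec_start@2 write@5
I2 mul r3: issue@3 deps=(None,None) exec_start@3 write@5
I3 add r1: issue@4 deps=(2,None) exec_start@5 write@7
I4 add r4: issue@5 deps=(0,2) exec_start@5 write@6
I5 mul r4: issue@6 deps=(0,2) exec_start@6 write@8
I6 mul r4: issue@7 deps=(3,2) exec_start@7 write@9

Answer: 2 5 5 7 6 8 9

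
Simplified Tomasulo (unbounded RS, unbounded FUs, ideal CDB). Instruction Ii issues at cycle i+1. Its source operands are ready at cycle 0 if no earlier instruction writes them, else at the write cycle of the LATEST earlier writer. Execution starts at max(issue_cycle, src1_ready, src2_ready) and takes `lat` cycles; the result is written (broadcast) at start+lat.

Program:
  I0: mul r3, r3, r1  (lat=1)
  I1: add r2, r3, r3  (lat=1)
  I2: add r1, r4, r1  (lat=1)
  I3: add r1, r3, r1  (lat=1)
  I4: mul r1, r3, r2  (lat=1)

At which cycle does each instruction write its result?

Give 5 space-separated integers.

I0 mul r3: issue@1 deps=(None,None) exec_start@1 write@2
I1 add r2: issue@2 deps=(0,0) exec_start@2 write@3
I2 add r1: issue@3 deps=(None,None) exec_start@3 write@4
I3 add r1: issue@4 deps=(0,2) exec_start@4 write@5
I4 mul r1: issue@5 deps=(0,1) exec_start@5 write@6

Answer: 2 3 4 5 6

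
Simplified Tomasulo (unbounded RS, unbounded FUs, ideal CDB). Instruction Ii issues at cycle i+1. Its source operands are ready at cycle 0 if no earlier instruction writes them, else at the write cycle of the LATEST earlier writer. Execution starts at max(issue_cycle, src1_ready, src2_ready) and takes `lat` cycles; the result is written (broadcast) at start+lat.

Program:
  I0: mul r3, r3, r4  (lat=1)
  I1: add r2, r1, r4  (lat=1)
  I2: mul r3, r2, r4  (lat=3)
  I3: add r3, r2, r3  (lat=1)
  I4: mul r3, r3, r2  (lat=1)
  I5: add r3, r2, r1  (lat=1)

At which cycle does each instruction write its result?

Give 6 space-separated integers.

Answer: 2 3 6 7 8 7

Derivation:
I0 mul r3: issue@1 deps=(None,None) exec_start@1 write@2
I1 add r2: issue@2 deps=(None,None) exec_start@2 write@3
I2 mul r3: issue@3 deps=(1,None) exec_start@3 write@6
I3 add r3: issue@4 deps=(1,2) exec_start@6 write@7
I4 mul r3: issue@5 deps=(3,1) exec_start@7 write@8
I5 add r3: issue@6 deps=(1,None) exec_start@6 write@7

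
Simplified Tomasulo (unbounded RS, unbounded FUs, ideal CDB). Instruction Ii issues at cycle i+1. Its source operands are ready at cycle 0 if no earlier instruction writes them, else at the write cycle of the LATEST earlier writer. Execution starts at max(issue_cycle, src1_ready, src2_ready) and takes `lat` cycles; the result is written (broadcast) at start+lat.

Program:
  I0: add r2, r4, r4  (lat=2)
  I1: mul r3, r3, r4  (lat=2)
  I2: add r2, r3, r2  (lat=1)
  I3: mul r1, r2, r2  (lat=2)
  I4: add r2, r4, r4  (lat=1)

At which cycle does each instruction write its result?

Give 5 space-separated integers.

I0 add r2: issue@1 deps=(None,None) exec_start@1 write@3
I1 mul r3: issue@2 deps=(None,None) exec_start@2 write@4
I2 add r2: issue@3 deps=(1,0) exec_start@4 write@5
I3 mul r1: issue@4 deps=(2,2) exec_start@5 write@7
I4 add r2: issue@5 deps=(None,None) exec_start@5 write@6

Answer: 3 4 5 7 6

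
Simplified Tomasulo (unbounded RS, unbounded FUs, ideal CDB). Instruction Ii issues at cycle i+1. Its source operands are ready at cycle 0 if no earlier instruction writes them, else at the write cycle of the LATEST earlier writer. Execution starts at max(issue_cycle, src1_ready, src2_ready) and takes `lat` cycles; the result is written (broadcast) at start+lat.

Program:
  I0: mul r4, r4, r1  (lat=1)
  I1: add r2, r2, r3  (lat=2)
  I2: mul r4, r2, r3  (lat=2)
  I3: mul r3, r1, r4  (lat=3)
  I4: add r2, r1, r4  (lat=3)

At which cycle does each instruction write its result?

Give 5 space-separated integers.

Answer: 2 4 6 9 9

Derivation:
I0 mul r4: issue@1 deps=(None,None) exec_start@1 write@2
I1 add r2: issue@2 deps=(None,None) exec_start@2 write@4
I2 mul r4: issue@3 deps=(1,None) exec_start@4 write@6
I3 mul r3: issue@4 deps=(None,2) exec_start@6 write@9
I4 add r2: issue@5 deps=(None,2) exec_start@6 write@9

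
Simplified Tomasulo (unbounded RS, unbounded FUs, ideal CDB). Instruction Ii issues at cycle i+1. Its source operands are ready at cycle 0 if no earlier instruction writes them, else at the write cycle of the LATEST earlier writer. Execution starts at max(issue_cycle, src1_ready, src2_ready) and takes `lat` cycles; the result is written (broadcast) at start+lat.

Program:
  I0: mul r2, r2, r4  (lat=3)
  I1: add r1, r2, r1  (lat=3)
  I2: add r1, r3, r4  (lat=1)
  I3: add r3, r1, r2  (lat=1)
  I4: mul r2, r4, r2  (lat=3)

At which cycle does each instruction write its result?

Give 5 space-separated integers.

I0 mul r2: issue@1 deps=(None,None) exec_start@1 write@4
I1 add r1: issue@2 deps=(0,None) exec_start@4 write@7
I2 add r1: issue@3 deps=(None,None) exec_start@3 write@4
I3 add r3: issue@4 deps=(2,0) exec_start@4 write@5
I4 mul r2: issue@5 deps=(None,0) exec_start@5 write@8

Answer: 4 7 4 5 8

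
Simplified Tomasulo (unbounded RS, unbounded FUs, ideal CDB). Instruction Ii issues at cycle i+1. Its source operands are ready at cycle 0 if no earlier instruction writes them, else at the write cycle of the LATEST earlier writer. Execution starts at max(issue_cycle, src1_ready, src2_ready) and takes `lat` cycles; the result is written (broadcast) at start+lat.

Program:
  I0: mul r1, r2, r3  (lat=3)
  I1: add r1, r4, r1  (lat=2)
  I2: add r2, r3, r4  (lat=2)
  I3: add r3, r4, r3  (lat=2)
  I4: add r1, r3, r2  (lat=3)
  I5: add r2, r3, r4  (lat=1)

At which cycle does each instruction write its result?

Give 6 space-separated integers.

I0 mul r1: issue@1 deps=(None,None) exec_start@1 write@4
I1 add r1: issue@2 deps=(None,0) exec_start@4 write@6
I2 add r2: issue@3 deps=(None,None) exec_start@3 write@5
I3 add r3: issue@4 deps=(None,None) exec_start@4 write@6
I4 add r1: issue@5 deps=(3,2) exec_start@6 write@9
I5 add r2: issue@6 deps=(3,None) exec_start@6 write@7

Answer: 4 6 5 6 9 7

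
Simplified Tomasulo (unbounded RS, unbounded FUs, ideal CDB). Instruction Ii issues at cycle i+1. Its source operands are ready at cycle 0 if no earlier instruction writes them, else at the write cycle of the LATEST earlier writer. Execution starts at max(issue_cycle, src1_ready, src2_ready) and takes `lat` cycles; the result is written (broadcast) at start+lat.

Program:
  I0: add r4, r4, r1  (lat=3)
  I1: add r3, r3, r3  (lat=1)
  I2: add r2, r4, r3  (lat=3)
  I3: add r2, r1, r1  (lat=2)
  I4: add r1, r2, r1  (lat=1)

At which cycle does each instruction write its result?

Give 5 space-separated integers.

I0 add r4: issue@1 deps=(None,None) exec_start@1 write@4
I1 add r3: issue@2 deps=(None,None) exec_start@2 write@3
I2 add r2: issue@3 deps=(0,1) exec_start@4 write@7
I3 add r2: issue@4 deps=(None,None) exec_start@4 write@6
I4 add r1: issue@5 deps=(3,None) exec_start@6 write@7

Answer: 4 3 7 6 7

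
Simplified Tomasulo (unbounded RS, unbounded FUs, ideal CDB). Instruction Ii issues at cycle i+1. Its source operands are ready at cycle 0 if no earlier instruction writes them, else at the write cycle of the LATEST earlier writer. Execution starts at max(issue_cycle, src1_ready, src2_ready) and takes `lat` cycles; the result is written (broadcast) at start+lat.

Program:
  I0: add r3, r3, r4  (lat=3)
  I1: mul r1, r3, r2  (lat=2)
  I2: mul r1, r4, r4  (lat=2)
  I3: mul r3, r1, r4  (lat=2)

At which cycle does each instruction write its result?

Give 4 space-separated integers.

I0 add r3: issue@1 deps=(None,None) exec_start@1 write@4
I1 mul r1: issue@2 deps=(0,None) exec_start@4 write@6
I2 mul r1: issue@3 deps=(None,None) exec_start@3 write@5
I3 mul r3: issue@4 deps=(2,None) exec_start@5 write@7

Answer: 4 6 5 7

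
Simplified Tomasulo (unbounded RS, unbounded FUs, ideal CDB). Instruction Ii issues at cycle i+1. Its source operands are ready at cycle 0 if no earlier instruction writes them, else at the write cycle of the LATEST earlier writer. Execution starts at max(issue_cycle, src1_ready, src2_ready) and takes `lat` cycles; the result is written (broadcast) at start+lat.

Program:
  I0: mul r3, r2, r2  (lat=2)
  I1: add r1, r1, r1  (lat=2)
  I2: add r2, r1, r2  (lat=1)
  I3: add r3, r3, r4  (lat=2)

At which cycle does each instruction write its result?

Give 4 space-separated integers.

I0 mul r3: issue@1 deps=(None,None) exec_start@1 write@3
I1 add r1: issue@2 deps=(None,None) exec_start@2 write@4
I2 add r2: issue@3 deps=(1,None) exec_start@4 write@5
I3 add r3: issue@4 deps=(0,None) exec_start@4 write@6

Answer: 3 4 5 6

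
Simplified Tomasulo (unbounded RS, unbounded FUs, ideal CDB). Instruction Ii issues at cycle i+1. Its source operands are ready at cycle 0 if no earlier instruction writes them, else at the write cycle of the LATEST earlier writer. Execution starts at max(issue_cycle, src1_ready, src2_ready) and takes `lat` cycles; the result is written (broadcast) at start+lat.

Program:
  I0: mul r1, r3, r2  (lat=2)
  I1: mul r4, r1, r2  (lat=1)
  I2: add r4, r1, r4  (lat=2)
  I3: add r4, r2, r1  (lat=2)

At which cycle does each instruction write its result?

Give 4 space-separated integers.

I0 mul r1: issue@1 deps=(None,None) exec_start@1 write@3
I1 mul r4: issue@2 deps=(0,None) exec_start@3 write@4
I2 add r4: issue@3 deps=(0,1) exec_start@4 write@6
I3 add r4: issue@4 deps=(None,0) exec_start@4 write@6

Answer: 3 4 6 6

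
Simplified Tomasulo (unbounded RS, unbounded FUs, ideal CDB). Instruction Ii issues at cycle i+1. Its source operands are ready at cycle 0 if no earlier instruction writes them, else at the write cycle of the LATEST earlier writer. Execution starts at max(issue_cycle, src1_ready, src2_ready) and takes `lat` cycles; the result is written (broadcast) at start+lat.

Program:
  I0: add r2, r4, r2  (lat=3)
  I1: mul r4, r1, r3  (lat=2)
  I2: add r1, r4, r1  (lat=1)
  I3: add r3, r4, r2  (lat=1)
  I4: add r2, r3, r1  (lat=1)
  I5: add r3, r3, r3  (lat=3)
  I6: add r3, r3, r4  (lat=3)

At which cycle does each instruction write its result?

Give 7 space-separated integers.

I0 add r2: issue@1 deps=(None,None) exec_start@1 write@4
I1 mul r4: issue@2 deps=(None,None) exec_start@2 write@4
I2 add r1: issue@3 deps=(1,None) exec_start@4 write@5
I3 add r3: issue@4 deps=(1,0) exec_start@4 write@5
I4 add r2: issue@5 deps=(3,2) exec_start@5 write@6
I5 add r3: issue@6 deps=(3,3) exec_start@6 write@9
I6 add r3: issue@7 deps=(5,1) exec_start@9 write@12

Answer: 4 4 5 5 6 9 12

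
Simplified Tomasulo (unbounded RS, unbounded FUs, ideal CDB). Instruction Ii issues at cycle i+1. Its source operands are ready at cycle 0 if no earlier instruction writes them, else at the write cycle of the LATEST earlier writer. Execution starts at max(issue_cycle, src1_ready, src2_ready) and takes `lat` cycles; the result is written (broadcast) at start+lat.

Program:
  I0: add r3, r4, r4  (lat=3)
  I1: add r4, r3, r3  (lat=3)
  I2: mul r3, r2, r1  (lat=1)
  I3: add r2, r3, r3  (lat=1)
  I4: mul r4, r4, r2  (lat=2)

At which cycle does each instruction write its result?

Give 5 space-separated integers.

I0 add r3: issue@1 deps=(None,None) exec_start@1 write@4
I1 add r4: issue@2 deps=(0,0) exec_start@4 write@7
I2 mul r3: issue@3 deps=(None,None) exec_start@3 write@4
I3 add r2: issue@4 deps=(2,2) exec_start@4 write@5
I4 mul r4: issue@5 deps=(1,3) exec_start@7 write@9

Answer: 4 7 4 5 9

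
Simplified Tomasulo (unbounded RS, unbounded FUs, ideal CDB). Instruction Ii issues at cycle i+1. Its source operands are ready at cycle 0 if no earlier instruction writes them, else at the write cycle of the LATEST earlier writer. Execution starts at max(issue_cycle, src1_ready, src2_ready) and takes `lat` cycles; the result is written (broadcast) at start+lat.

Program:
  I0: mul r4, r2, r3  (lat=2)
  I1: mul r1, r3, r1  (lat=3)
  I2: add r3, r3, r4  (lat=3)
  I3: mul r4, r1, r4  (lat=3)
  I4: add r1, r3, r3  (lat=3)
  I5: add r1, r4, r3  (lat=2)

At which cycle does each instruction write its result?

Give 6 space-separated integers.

Answer: 3 5 6 8 9 10

Derivation:
I0 mul r4: issue@1 deps=(None,None) exec_start@1 write@3
I1 mul r1: issue@2 deps=(None,None) exec_start@2 write@5
I2 add r3: issue@3 deps=(None,0) exec_start@3 write@6
I3 mul r4: issue@4 deps=(1,0) exec_start@5 write@8
I4 add r1: issue@5 deps=(2,2) exec_start@6 write@9
I5 add r1: issue@6 deps=(3,2) exec_start@8 write@10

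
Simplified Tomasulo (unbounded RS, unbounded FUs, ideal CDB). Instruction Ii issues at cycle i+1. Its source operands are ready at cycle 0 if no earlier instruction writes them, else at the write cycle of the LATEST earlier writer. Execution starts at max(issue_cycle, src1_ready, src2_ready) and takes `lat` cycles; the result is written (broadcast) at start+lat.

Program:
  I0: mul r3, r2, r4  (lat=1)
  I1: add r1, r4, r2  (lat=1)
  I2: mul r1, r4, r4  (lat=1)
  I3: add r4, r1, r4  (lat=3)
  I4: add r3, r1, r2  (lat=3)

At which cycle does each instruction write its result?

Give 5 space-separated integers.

I0 mul r3: issue@1 deps=(None,None) exec_start@1 write@2
I1 add r1: issue@2 deps=(None,None) exec_start@2 write@3
I2 mul r1: issue@3 deps=(None,None) exec_start@3 write@4
I3 add r4: issue@4 deps=(2,None) exec_start@4 write@7
I4 add r3: issue@5 deps=(2,None) exec_start@5 write@8

Answer: 2 3 4 7 8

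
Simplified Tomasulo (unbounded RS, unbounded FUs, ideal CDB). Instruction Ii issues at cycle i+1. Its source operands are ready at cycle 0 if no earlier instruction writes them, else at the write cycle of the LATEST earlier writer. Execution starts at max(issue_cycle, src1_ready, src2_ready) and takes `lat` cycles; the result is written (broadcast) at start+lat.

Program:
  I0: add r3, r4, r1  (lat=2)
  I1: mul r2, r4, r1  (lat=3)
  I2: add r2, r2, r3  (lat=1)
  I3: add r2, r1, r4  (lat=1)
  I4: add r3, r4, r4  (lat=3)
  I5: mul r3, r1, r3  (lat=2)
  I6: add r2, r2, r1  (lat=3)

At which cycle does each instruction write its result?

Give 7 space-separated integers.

I0 add r3: issue@1 deps=(None,None) exec_start@1 write@3
I1 mul r2: issue@2 deps=(None,None) exec_start@2 write@5
I2 add r2: issue@3 deps=(1,0) exec_start@5 write@6
I3 add r2: issue@4 deps=(None,None) exec_start@4 write@5
I4 add r3: issue@5 deps=(None,None) exec_start@5 write@8
I5 mul r3: issue@6 deps=(None,4) exec_start@8 write@10
I6 add r2: issue@7 deps=(3,None) exec_start@7 write@10

Answer: 3 5 6 5 8 10 10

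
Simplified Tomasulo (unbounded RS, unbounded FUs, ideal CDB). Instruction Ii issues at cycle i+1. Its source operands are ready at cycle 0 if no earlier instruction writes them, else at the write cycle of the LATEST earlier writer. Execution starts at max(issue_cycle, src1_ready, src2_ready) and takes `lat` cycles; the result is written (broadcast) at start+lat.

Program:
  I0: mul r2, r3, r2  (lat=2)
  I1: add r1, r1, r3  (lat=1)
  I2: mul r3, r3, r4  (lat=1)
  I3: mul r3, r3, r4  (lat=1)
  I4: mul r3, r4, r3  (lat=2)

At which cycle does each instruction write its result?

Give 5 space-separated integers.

Answer: 3 3 4 5 7

Derivation:
I0 mul r2: issue@1 deps=(None,None) exec_start@1 write@3
I1 add r1: issue@2 deps=(None,None) exec_start@2 write@3
I2 mul r3: issue@3 deps=(None,None) exec_start@3 write@4
I3 mul r3: issue@4 deps=(2,None) exec_start@4 write@5
I4 mul r3: issue@5 deps=(None,3) exec_start@5 write@7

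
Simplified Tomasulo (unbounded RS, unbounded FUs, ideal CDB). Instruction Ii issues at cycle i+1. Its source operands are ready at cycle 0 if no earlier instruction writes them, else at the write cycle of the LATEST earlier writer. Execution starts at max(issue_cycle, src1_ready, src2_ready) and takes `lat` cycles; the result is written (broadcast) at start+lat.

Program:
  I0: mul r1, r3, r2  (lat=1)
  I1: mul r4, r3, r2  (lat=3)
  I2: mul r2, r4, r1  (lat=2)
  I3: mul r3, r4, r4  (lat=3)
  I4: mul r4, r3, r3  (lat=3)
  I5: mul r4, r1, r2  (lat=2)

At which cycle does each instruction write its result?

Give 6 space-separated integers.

Answer: 2 5 7 8 11 9

Derivation:
I0 mul r1: issue@1 deps=(None,None) exec_start@1 write@2
I1 mul r4: issue@2 deps=(None,None) exec_start@2 write@5
I2 mul r2: issue@3 deps=(1,0) exec_start@5 write@7
I3 mul r3: issue@4 deps=(1,1) exec_start@5 write@8
I4 mul r4: issue@5 deps=(3,3) exec_start@8 write@11
I5 mul r4: issue@6 deps=(0,2) exec_start@7 write@9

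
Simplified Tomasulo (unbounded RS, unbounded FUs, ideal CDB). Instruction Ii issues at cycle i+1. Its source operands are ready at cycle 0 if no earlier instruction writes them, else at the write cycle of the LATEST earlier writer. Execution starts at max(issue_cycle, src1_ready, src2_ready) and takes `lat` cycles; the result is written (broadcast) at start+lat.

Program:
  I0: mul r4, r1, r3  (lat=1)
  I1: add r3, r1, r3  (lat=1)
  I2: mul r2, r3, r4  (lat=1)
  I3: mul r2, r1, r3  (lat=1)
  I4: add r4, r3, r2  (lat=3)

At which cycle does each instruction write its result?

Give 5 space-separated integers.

Answer: 2 3 4 5 8

Derivation:
I0 mul r4: issue@1 deps=(None,None) exec_start@1 write@2
I1 add r3: issue@2 deps=(None,None) exec_start@2 write@3
I2 mul r2: issue@3 deps=(1,0) exec_start@3 write@4
I3 mul r2: issue@4 deps=(None,1) exec_start@4 write@5
I4 add r4: issue@5 deps=(1,3) exec_start@5 write@8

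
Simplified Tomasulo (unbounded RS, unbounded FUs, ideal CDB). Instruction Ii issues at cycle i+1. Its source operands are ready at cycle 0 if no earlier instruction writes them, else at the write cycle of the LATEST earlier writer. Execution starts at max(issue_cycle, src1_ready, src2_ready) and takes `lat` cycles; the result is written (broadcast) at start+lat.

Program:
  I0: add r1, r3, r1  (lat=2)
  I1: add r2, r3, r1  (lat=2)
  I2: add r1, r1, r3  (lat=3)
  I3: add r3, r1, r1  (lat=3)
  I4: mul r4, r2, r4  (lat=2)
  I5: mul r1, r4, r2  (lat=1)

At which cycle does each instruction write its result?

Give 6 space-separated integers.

I0 add r1: issue@1 deps=(None,None) exec_start@1 write@3
I1 add r2: issue@2 deps=(None,0) exec_start@3 write@5
I2 add r1: issue@3 deps=(0,None) exec_start@3 write@6
I3 add r3: issue@4 deps=(2,2) exec_start@6 write@9
I4 mul r4: issue@5 deps=(1,None) exec_start@5 write@7
I5 mul r1: issue@6 deps=(4,1) exec_start@7 write@8

Answer: 3 5 6 9 7 8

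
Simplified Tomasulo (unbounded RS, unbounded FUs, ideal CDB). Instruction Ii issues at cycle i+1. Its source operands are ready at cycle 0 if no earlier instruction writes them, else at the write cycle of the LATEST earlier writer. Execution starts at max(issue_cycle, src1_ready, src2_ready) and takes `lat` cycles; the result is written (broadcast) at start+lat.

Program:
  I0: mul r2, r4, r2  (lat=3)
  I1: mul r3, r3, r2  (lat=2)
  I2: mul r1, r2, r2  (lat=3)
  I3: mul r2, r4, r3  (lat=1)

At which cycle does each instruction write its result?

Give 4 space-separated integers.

Answer: 4 6 7 7

Derivation:
I0 mul r2: issue@1 deps=(None,None) exec_start@1 write@4
I1 mul r3: issue@2 deps=(None,0) exec_start@4 write@6
I2 mul r1: issue@3 deps=(0,0) exec_start@4 write@7
I3 mul r2: issue@4 deps=(None,1) exec_start@6 write@7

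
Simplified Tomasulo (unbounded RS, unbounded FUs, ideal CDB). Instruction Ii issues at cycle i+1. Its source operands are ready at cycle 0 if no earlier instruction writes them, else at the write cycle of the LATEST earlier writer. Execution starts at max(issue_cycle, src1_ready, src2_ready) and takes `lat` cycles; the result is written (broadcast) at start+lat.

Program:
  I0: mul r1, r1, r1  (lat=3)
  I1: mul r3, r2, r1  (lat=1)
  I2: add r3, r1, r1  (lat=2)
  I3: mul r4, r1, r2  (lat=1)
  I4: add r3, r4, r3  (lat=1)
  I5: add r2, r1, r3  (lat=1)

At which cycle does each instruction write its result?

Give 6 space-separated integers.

Answer: 4 5 6 5 7 8

Derivation:
I0 mul r1: issue@1 deps=(None,None) exec_start@1 write@4
I1 mul r3: issue@2 deps=(None,0) exec_start@4 write@5
I2 add r3: issue@3 deps=(0,0) exec_start@4 write@6
I3 mul r4: issue@4 deps=(0,None) exec_start@4 write@5
I4 add r3: issue@5 deps=(3,2) exec_start@6 write@7
I5 add r2: issue@6 deps=(0,4) exec_start@7 write@8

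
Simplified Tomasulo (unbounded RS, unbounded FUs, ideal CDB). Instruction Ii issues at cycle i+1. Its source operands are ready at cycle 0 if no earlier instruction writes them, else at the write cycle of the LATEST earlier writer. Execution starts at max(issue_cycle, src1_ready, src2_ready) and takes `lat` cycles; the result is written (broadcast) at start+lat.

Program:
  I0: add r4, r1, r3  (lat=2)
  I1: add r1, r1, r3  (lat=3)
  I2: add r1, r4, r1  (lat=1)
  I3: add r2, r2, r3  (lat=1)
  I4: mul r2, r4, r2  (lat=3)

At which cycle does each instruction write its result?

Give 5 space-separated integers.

I0 add r4: issue@1 deps=(None,None) exec_start@1 write@3
I1 add r1: issue@2 deps=(None,None) exec_start@2 write@5
I2 add r1: issue@3 deps=(0,1) exec_start@5 write@6
I3 add r2: issue@4 deps=(None,None) exec_start@4 write@5
I4 mul r2: issue@5 deps=(0,3) exec_start@5 write@8

Answer: 3 5 6 5 8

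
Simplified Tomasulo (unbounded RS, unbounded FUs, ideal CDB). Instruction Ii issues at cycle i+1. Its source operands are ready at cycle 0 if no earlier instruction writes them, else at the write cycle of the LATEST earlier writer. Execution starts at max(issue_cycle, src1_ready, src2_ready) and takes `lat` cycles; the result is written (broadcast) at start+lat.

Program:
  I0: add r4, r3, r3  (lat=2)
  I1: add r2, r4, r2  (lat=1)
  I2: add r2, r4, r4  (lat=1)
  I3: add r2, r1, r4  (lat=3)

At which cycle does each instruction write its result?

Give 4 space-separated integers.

Answer: 3 4 4 7

Derivation:
I0 add r4: issue@1 deps=(None,None) exec_start@1 write@3
I1 add r2: issue@2 deps=(0,None) exec_start@3 write@4
I2 add r2: issue@3 deps=(0,0) exec_start@3 write@4
I3 add r2: issue@4 deps=(None,0) exec_start@4 write@7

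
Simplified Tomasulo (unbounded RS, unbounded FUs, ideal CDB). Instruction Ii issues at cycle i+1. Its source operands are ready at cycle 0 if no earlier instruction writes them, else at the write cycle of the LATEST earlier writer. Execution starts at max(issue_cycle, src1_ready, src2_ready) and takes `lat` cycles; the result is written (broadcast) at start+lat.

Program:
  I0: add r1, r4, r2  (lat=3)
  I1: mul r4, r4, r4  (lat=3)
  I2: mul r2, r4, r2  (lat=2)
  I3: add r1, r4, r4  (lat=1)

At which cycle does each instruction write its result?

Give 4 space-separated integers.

Answer: 4 5 7 6

Derivation:
I0 add r1: issue@1 deps=(None,None) exec_start@1 write@4
I1 mul r4: issue@2 deps=(None,None) exec_start@2 write@5
I2 mul r2: issue@3 deps=(1,None) exec_start@5 write@7
I3 add r1: issue@4 deps=(1,1) exec_start@5 write@6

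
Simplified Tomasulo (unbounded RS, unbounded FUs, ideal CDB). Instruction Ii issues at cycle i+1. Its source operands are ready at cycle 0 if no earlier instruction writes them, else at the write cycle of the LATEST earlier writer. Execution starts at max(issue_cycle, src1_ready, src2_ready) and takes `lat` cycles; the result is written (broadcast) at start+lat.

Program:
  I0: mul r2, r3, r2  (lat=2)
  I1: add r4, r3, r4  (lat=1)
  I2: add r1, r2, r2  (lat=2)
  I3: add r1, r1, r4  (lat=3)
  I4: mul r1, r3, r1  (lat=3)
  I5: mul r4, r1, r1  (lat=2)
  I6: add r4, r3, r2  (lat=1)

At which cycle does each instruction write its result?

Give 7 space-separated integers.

I0 mul r2: issue@1 deps=(None,None) exec_start@1 write@3
I1 add r4: issue@2 deps=(None,None) exec_start@2 write@3
I2 add r1: issue@3 deps=(0,0) exec_start@3 write@5
I3 add r1: issue@4 deps=(2,1) exec_start@5 write@8
I4 mul r1: issue@5 deps=(None,3) exec_start@8 write@11
I5 mul r4: issue@6 deps=(4,4) exec_start@11 write@13
I6 add r4: issue@7 deps=(None,0) exec_start@7 write@8

Answer: 3 3 5 8 11 13 8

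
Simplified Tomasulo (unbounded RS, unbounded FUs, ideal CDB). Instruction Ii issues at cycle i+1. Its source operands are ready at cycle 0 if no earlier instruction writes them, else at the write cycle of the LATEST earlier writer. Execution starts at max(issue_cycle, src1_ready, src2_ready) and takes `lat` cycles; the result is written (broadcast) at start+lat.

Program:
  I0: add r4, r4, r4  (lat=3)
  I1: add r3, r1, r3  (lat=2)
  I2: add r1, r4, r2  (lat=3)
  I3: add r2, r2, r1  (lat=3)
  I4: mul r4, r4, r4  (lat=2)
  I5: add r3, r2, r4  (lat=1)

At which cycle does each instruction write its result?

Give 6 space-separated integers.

Answer: 4 4 7 10 7 11

Derivation:
I0 add r4: issue@1 deps=(None,None) exec_start@1 write@4
I1 add r3: issue@2 deps=(None,None) exec_start@2 write@4
I2 add r1: issue@3 deps=(0,None) exec_start@4 write@7
I3 add r2: issue@4 deps=(None,2) exec_start@7 write@10
I4 mul r4: issue@5 deps=(0,0) exec_start@5 write@7
I5 add r3: issue@6 deps=(3,4) exec_start@10 write@11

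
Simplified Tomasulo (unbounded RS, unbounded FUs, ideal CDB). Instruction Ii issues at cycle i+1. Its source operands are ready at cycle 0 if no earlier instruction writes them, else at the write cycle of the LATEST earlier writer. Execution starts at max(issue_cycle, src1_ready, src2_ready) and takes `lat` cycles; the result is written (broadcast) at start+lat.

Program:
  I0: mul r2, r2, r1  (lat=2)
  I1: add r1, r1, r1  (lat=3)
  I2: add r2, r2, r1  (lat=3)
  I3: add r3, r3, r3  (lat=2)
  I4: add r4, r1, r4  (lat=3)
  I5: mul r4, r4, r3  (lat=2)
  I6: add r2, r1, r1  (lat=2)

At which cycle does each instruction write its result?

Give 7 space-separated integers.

I0 mul r2: issue@1 deps=(None,None) exec_start@1 write@3
I1 add r1: issue@2 deps=(None,None) exec_start@2 write@5
I2 add r2: issue@3 deps=(0,1) exec_start@5 write@8
I3 add r3: issue@4 deps=(None,None) exec_start@4 write@6
I4 add r4: issue@5 deps=(1,None) exec_start@5 write@8
I5 mul r4: issue@6 deps=(4,3) exec_start@8 write@10
I6 add r2: issue@7 deps=(1,1) exec_start@7 write@9

Answer: 3 5 8 6 8 10 9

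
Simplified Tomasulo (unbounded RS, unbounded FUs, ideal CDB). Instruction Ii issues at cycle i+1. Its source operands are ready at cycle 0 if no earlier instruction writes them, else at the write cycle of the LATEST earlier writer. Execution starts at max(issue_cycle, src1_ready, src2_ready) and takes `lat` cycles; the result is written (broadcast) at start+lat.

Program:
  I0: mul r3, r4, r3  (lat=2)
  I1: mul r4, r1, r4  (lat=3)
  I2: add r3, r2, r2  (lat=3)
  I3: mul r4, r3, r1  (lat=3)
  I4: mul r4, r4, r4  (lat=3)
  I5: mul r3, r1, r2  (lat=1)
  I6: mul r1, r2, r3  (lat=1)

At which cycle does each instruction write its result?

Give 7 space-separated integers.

Answer: 3 5 6 9 12 7 8

Derivation:
I0 mul r3: issue@1 deps=(None,None) exec_start@1 write@3
I1 mul r4: issue@2 deps=(None,None) exec_start@2 write@5
I2 add r3: issue@3 deps=(None,None) exec_start@3 write@6
I3 mul r4: issue@4 deps=(2,None) exec_start@6 write@9
I4 mul r4: issue@5 deps=(3,3) exec_start@9 write@12
I5 mul r3: issue@6 deps=(None,None) exec_start@6 write@7
I6 mul r1: issue@7 deps=(None,5) exec_start@7 write@8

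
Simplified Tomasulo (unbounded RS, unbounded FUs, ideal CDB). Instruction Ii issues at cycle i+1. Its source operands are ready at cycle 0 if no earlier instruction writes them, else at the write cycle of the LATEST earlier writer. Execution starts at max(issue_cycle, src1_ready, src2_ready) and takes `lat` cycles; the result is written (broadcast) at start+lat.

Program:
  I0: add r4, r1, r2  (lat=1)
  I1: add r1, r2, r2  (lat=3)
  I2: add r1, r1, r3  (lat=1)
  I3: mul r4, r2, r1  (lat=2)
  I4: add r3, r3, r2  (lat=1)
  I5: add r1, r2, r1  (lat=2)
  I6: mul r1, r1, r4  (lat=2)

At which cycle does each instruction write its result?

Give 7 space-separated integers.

I0 add r4: issue@1 deps=(None,None) exec_start@1 write@2
I1 add r1: issue@2 deps=(None,None) exec_start@2 write@5
I2 add r1: issue@3 deps=(1,None) exec_start@5 write@6
I3 mul r4: issue@4 deps=(None,2) exec_start@6 write@8
I4 add r3: issue@5 deps=(None,None) exec_start@5 write@6
I5 add r1: issue@6 deps=(None,2) exec_start@6 write@8
I6 mul r1: issue@7 deps=(5,3) exec_start@8 write@10

Answer: 2 5 6 8 6 8 10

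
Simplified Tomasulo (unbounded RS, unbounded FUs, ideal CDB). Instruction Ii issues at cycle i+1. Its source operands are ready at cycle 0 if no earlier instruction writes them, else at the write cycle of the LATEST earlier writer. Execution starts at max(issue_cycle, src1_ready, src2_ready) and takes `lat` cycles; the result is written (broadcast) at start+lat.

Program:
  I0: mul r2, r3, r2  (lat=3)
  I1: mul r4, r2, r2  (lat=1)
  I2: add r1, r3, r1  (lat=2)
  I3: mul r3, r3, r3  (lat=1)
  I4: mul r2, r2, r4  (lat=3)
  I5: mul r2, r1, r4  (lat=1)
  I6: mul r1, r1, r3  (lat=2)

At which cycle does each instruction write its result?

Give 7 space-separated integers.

I0 mul r2: issue@1 deps=(None,None) exec_start@1 write@4
I1 mul r4: issue@2 deps=(0,0) exec_start@4 write@5
I2 add r1: issue@3 deps=(None,None) exec_start@3 write@5
I3 mul r3: issue@4 deps=(None,None) exec_start@4 write@5
I4 mul r2: issue@5 deps=(0,1) exec_start@5 write@8
I5 mul r2: issue@6 deps=(2,1) exec_start@6 write@7
I6 mul r1: issue@7 deps=(2,3) exec_start@7 write@9

Answer: 4 5 5 5 8 7 9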